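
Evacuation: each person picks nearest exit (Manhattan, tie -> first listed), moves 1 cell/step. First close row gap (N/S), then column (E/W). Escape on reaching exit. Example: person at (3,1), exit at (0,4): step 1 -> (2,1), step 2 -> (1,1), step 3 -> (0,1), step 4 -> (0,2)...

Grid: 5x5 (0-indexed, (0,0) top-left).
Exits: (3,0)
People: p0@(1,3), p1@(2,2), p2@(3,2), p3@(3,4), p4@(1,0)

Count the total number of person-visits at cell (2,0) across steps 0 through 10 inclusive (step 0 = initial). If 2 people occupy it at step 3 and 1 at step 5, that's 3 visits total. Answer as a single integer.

Step 0: p0@(1,3) p1@(2,2) p2@(3,2) p3@(3,4) p4@(1,0) -> at (2,0): 0 [-], cum=0
Step 1: p0@(2,3) p1@(3,2) p2@(3,1) p3@(3,3) p4@(2,0) -> at (2,0): 1 [p4], cum=1
Step 2: p0@(3,3) p1@(3,1) p2@ESC p3@(3,2) p4@ESC -> at (2,0): 0 [-], cum=1
Step 3: p0@(3,2) p1@ESC p2@ESC p3@(3,1) p4@ESC -> at (2,0): 0 [-], cum=1
Step 4: p0@(3,1) p1@ESC p2@ESC p3@ESC p4@ESC -> at (2,0): 0 [-], cum=1
Step 5: p0@ESC p1@ESC p2@ESC p3@ESC p4@ESC -> at (2,0): 0 [-], cum=1
Total visits = 1

Answer: 1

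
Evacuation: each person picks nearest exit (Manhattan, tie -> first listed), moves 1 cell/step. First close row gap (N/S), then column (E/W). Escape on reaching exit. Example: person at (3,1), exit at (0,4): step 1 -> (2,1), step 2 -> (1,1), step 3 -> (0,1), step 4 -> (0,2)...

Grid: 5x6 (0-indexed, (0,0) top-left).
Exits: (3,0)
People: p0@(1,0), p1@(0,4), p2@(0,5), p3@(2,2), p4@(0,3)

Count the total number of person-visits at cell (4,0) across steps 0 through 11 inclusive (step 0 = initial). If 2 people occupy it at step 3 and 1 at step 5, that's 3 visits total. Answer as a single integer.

Step 0: p0@(1,0) p1@(0,4) p2@(0,5) p3@(2,2) p4@(0,3) -> at (4,0): 0 [-], cum=0
Step 1: p0@(2,0) p1@(1,4) p2@(1,5) p3@(3,2) p4@(1,3) -> at (4,0): 0 [-], cum=0
Step 2: p0@ESC p1@(2,4) p2@(2,5) p3@(3,1) p4@(2,3) -> at (4,0): 0 [-], cum=0
Step 3: p0@ESC p1@(3,4) p2@(3,5) p3@ESC p4@(3,3) -> at (4,0): 0 [-], cum=0
Step 4: p0@ESC p1@(3,3) p2@(3,4) p3@ESC p4@(3,2) -> at (4,0): 0 [-], cum=0
Step 5: p0@ESC p1@(3,2) p2@(3,3) p3@ESC p4@(3,1) -> at (4,0): 0 [-], cum=0
Step 6: p0@ESC p1@(3,1) p2@(3,2) p3@ESC p4@ESC -> at (4,0): 0 [-], cum=0
Step 7: p0@ESC p1@ESC p2@(3,1) p3@ESC p4@ESC -> at (4,0): 0 [-], cum=0
Step 8: p0@ESC p1@ESC p2@ESC p3@ESC p4@ESC -> at (4,0): 0 [-], cum=0
Total visits = 0

Answer: 0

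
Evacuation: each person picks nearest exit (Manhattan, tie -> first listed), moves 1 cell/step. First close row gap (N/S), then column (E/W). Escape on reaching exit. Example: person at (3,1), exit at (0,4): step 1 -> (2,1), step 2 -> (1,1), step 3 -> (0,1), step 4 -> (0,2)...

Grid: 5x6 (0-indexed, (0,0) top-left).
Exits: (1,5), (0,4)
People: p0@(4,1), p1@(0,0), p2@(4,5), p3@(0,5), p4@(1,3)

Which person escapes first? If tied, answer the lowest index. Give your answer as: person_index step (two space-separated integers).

Answer: 3 1

Derivation:
Step 1: p0:(4,1)->(3,1) | p1:(0,0)->(0,1) | p2:(4,5)->(3,5) | p3:(0,5)->(1,5)->EXIT | p4:(1,3)->(1,4)
Step 2: p0:(3,1)->(2,1) | p1:(0,1)->(0,2) | p2:(3,5)->(2,5) | p3:escaped | p4:(1,4)->(1,5)->EXIT
Step 3: p0:(2,1)->(1,1) | p1:(0,2)->(0,3) | p2:(2,5)->(1,5)->EXIT | p3:escaped | p4:escaped
Step 4: p0:(1,1)->(1,2) | p1:(0,3)->(0,4)->EXIT | p2:escaped | p3:escaped | p4:escaped
Step 5: p0:(1,2)->(1,3) | p1:escaped | p2:escaped | p3:escaped | p4:escaped
Step 6: p0:(1,3)->(1,4) | p1:escaped | p2:escaped | p3:escaped | p4:escaped
Step 7: p0:(1,4)->(1,5)->EXIT | p1:escaped | p2:escaped | p3:escaped | p4:escaped
Exit steps: [7, 4, 3, 1, 2]
First to escape: p3 at step 1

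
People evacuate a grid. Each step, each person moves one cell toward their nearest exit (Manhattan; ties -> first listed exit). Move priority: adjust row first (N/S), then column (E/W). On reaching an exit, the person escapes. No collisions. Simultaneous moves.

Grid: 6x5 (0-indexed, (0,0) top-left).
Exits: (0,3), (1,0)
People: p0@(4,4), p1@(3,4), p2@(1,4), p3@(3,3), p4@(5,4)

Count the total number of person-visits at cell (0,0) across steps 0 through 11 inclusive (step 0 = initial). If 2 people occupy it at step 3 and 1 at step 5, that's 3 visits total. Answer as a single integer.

Step 0: p0@(4,4) p1@(3,4) p2@(1,4) p3@(3,3) p4@(5,4) -> at (0,0): 0 [-], cum=0
Step 1: p0@(3,4) p1@(2,4) p2@(0,4) p3@(2,3) p4@(4,4) -> at (0,0): 0 [-], cum=0
Step 2: p0@(2,4) p1@(1,4) p2@ESC p3@(1,3) p4@(3,4) -> at (0,0): 0 [-], cum=0
Step 3: p0@(1,4) p1@(0,4) p2@ESC p3@ESC p4@(2,4) -> at (0,0): 0 [-], cum=0
Step 4: p0@(0,4) p1@ESC p2@ESC p3@ESC p4@(1,4) -> at (0,0): 0 [-], cum=0
Step 5: p0@ESC p1@ESC p2@ESC p3@ESC p4@(0,4) -> at (0,0): 0 [-], cum=0
Step 6: p0@ESC p1@ESC p2@ESC p3@ESC p4@ESC -> at (0,0): 0 [-], cum=0
Total visits = 0

Answer: 0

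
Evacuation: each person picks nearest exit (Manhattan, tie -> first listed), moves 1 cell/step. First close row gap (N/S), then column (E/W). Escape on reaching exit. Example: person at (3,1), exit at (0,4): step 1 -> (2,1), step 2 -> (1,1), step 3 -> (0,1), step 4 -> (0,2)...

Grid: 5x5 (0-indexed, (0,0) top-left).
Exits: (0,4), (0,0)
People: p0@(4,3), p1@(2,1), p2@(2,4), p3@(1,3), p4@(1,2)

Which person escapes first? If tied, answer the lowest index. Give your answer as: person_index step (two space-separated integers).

Step 1: p0:(4,3)->(3,3) | p1:(2,1)->(1,1) | p2:(2,4)->(1,4) | p3:(1,3)->(0,3) | p4:(1,2)->(0,2)
Step 2: p0:(3,3)->(2,3) | p1:(1,1)->(0,1) | p2:(1,4)->(0,4)->EXIT | p3:(0,3)->(0,4)->EXIT | p4:(0,2)->(0,3)
Step 3: p0:(2,3)->(1,3) | p1:(0,1)->(0,0)->EXIT | p2:escaped | p3:escaped | p4:(0,3)->(0,4)->EXIT
Step 4: p0:(1,3)->(0,3) | p1:escaped | p2:escaped | p3:escaped | p4:escaped
Step 5: p0:(0,3)->(0,4)->EXIT | p1:escaped | p2:escaped | p3:escaped | p4:escaped
Exit steps: [5, 3, 2, 2, 3]
First to escape: p2 at step 2

Answer: 2 2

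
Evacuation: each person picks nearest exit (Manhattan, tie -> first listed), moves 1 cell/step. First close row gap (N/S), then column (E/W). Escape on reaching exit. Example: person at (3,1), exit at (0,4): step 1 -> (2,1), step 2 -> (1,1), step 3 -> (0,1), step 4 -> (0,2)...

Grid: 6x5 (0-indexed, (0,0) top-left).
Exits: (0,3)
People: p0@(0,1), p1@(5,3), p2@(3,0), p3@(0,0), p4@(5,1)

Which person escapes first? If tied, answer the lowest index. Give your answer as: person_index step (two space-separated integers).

Step 1: p0:(0,1)->(0,2) | p1:(5,3)->(4,3) | p2:(3,0)->(2,0) | p3:(0,0)->(0,1) | p4:(5,1)->(4,1)
Step 2: p0:(0,2)->(0,3)->EXIT | p1:(4,3)->(3,3) | p2:(2,0)->(1,0) | p3:(0,1)->(0,2) | p4:(4,1)->(3,1)
Step 3: p0:escaped | p1:(3,3)->(2,3) | p2:(1,0)->(0,0) | p3:(0,2)->(0,3)->EXIT | p4:(3,1)->(2,1)
Step 4: p0:escaped | p1:(2,3)->(1,3) | p2:(0,0)->(0,1) | p3:escaped | p4:(2,1)->(1,1)
Step 5: p0:escaped | p1:(1,3)->(0,3)->EXIT | p2:(0,1)->(0,2) | p3:escaped | p4:(1,1)->(0,1)
Step 6: p0:escaped | p1:escaped | p2:(0,2)->(0,3)->EXIT | p3:escaped | p4:(0,1)->(0,2)
Step 7: p0:escaped | p1:escaped | p2:escaped | p3:escaped | p4:(0,2)->(0,3)->EXIT
Exit steps: [2, 5, 6, 3, 7]
First to escape: p0 at step 2

Answer: 0 2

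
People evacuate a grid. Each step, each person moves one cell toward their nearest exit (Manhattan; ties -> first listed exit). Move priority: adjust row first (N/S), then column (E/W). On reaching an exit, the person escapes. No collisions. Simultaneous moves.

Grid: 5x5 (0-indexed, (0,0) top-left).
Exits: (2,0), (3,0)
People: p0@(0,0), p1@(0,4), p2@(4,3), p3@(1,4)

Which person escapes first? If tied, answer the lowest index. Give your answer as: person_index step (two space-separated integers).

Answer: 0 2

Derivation:
Step 1: p0:(0,0)->(1,0) | p1:(0,4)->(1,4) | p2:(4,3)->(3,3) | p3:(1,4)->(2,4)
Step 2: p0:(1,0)->(2,0)->EXIT | p1:(1,4)->(2,4) | p2:(3,3)->(3,2) | p3:(2,4)->(2,3)
Step 3: p0:escaped | p1:(2,4)->(2,3) | p2:(3,2)->(3,1) | p3:(2,3)->(2,2)
Step 4: p0:escaped | p1:(2,3)->(2,2) | p2:(3,1)->(3,0)->EXIT | p3:(2,2)->(2,1)
Step 5: p0:escaped | p1:(2,2)->(2,1) | p2:escaped | p3:(2,1)->(2,0)->EXIT
Step 6: p0:escaped | p1:(2,1)->(2,0)->EXIT | p2:escaped | p3:escaped
Exit steps: [2, 6, 4, 5]
First to escape: p0 at step 2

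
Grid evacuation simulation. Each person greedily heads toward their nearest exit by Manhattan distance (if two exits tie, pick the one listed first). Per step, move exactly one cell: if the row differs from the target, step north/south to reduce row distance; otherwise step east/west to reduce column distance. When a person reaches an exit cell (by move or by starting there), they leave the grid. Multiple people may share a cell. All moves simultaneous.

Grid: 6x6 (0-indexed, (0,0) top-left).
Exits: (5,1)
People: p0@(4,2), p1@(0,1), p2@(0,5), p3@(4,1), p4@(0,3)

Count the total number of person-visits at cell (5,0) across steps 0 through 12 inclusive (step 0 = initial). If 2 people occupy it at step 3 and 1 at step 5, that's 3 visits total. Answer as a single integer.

Step 0: p0@(4,2) p1@(0,1) p2@(0,5) p3@(4,1) p4@(0,3) -> at (5,0): 0 [-], cum=0
Step 1: p0@(5,2) p1@(1,1) p2@(1,5) p3@ESC p4@(1,3) -> at (5,0): 0 [-], cum=0
Step 2: p0@ESC p1@(2,1) p2@(2,5) p3@ESC p4@(2,3) -> at (5,0): 0 [-], cum=0
Step 3: p0@ESC p1@(3,1) p2@(3,5) p3@ESC p4@(3,3) -> at (5,0): 0 [-], cum=0
Step 4: p0@ESC p1@(4,1) p2@(4,5) p3@ESC p4@(4,3) -> at (5,0): 0 [-], cum=0
Step 5: p0@ESC p1@ESC p2@(5,5) p3@ESC p4@(5,3) -> at (5,0): 0 [-], cum=0
Step 6: p0@ESC p1@ESC p2@(5,4) p3@ESC p4@(5,2) -> at (5,0): 0 [-], cum=0
Step 7: p0@ESC p1@ESC p2@(5,3) p3@ESC p4@ESC -> at (5,0): 0 [-], cum=0
Step 8: p0@ESC p1@ESC p2@(5,2) p3@ESC p4@ESC -> at (5,0): 0 [-], cum=0
Step 9: p0@ESC p1@ESC p2@ESC p3@ESC p4@ESC -> at (5,0): 0 [-], cum=0
Total visits = 0

Answer: 0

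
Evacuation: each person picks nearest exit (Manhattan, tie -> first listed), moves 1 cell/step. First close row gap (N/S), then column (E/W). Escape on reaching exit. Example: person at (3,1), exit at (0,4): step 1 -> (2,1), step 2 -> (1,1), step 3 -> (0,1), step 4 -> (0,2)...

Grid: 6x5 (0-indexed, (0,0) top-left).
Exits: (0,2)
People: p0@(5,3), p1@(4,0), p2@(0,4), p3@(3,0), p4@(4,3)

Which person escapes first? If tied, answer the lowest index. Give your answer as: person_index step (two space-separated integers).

Answer: 2 2

Derivation:
Step 1: p0:(5,3)->(4,3) | p1:(4,0)->(3,0) | p2:(0,4)->(0,3) | p3:(3,0)->(2,0) | p4:(4,3)->(3,3)
Step 2: p0:(4,3)->(3,3) | p1:(3,0)->(2,0) | p2:(0,3)->(0,2)->EXIT | p3:(2,0)->(1,0) | p4:(3,3)->(2,3)
Step 3: p0:(3,3)->(2,3) | p1:(2,0)->(1,0) | p2:escaped | p3:(1,0)->(0,0) | p4:(2,3)->(1,3)
Step 4: p0:(2,3)->(1,3) | p1:(1,0)->(0,0) | p2:escaped | p3:(0,0)->(0,1) | p4:(1,3)->(0,3)
Step 5: p0:(1,3)->(0,3) | p1:(0,0)->(0,1) | p2:escaped | p3:(0,1)->(0,2)->EXIT | p4:(0,3)->(0,2)->EXIT
Step 6: p0:(0,3)->(0,2)->EXIT | p1:(0,1)->(0,2)->EXIT | p2:escaped | p3:escaped | p4:escaped
Exit steps: [6, 6, 2, 5, 5]
First to escape: p2 at step 2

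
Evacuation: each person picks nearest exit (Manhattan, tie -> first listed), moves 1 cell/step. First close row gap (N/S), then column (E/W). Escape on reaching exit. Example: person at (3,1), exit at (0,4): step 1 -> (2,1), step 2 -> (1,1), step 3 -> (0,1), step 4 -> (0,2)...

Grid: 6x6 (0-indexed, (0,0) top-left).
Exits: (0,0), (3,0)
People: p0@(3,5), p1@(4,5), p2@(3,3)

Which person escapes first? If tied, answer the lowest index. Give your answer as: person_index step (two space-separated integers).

Step 1: p0:(3,5)->(3,4) | p1:(4,5)->(3,5) | p2:(3,3)->(3,2)
Step 2: p0:(3,4)->(3,3) | p1:(3,5)->(3,4) | p2:(3,2)->(3,1)
Step 3: p0:(3,3)->(3,2) | p1:(3,4)->(3,3) | p2:(3,1)->(3,0)->EXIT
Step 4: p0:(3,2)->(3,1) | p1:(3,3)->(3,2) | p2:escaped
Step 5: p0:(3,1)->(3,0)->EXIT | p1:(3,2)->(3,1) | p2:escaped
Step 6: p0:escaped | p1:(3,1)->(3,0)->EXIT | p2:escaped
Exit steps: [5, 6, 3]
First to escape: p2 at step 3

Answer: 2 3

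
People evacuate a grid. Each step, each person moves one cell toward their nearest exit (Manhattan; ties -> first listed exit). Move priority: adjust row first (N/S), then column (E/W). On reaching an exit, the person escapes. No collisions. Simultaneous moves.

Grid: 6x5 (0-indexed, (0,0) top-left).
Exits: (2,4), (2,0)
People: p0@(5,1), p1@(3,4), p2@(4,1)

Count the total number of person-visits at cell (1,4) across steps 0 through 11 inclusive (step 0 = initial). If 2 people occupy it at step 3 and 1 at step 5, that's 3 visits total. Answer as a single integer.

Step 0: p0@(5,1) p1@(3,4) p2@(4,1) -> at (1,4): 0 [-], cum=0
Step 1: p0@(4,1) p1@ESC p2@(3,1) -> at (1,4): 0 [-], cum=0
Step 2: p0@(3,1) p1@ESC p2@(2,1) -> at (1,4): 0 [-], cum=0
Step 3: p0@(2,1) p1@ESC p2@ESC -> at (1,4): 0 [-], cum=0
Step 4: p0@ESC p1@ESC p2@ESC -> at (1,4): 0 [-], cum=0
Total visits = 0

Answer: 0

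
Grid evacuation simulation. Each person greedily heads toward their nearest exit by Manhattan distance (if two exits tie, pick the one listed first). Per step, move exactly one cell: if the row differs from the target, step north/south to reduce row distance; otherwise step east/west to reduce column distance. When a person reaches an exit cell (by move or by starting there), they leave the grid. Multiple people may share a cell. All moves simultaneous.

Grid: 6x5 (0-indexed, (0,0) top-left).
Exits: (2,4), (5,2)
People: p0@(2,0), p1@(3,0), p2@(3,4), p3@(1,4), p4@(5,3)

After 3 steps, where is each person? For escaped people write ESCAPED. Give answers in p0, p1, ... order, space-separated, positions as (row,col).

Step 1: p0:(2,0)->(2,1) | p1:(3,0)->(4,0) | p2:(3,4)->(2,4)->EXIT | p3:(1,4)->(2,4)->EXIT | p4:(5,3)->(5,2)->EXIT
Step 2: p0:(2,1)->(2,2) | p1:(4,0)->(5,0) | p2:escaped | p3:escaped | p4:escaped
Step 3: p0:(2,2)->(2,3) | p1:(5,0)->(5,1) | p2:escaped | p3:escaped | p4:escaped

(2,3) (5,1) ESCAPED ESCAPED ESCAPED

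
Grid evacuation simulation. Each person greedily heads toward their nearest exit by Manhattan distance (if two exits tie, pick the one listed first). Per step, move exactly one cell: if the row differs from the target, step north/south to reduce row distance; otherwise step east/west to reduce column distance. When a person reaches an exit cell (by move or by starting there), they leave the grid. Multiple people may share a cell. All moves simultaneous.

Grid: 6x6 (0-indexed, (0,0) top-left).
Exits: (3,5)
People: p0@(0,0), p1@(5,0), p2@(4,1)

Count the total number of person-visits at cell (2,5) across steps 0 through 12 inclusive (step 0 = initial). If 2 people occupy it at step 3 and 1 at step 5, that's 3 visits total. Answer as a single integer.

Step 0: p0@(0,0) p1@(5,0) p2@(4,1) -> at (2,5): 0 [-], cum=0
Step 1: p0@(1,0) p1@(4,0) p2@(3,1) -> at (2,5): 0 [-], cum=0
Step 2: p0@(2,0) p1@(3,0) p2@(3,2) -> at (2,5): 0 [-], cum=0
Step 3: p0@(3,0) p1@(3,1) p2@(3,3) -> at (2,5): 0 [-], cum=0
Step 4: p0@(3,1) p1@(3,2) p2@(3,4) -> at (2,5): 0 [-], cum=0
Step 5: p0@(3,2) p1@(3,3) p2@ESC -> at (2,5): 0 [-], cum=0
Step 6: p0@(3,3) p1@(3,4) p2@ESC -> at (2,5): 0 [-], cum=0
Step 7: p0@(3,4) p1@ESC p2@ESC -> at (2,5): 0 [-], cum=0
Step 8: p0@ESC p1@ESC p2@ESC -> at (2,5): 0 [-], cum=0
Total visits = 0

Answer: 0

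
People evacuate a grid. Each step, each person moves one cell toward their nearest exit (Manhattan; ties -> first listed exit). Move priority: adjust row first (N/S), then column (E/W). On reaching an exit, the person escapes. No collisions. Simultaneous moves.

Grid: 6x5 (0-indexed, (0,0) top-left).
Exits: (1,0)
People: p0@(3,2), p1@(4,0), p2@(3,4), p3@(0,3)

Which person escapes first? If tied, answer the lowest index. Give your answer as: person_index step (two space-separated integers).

Step 1: p0:(3,2)->(2,2) | p1:(4,0)->(3,0) | p2:(3,4)->(2,4) | p3:(0,3)->(1,3)
Step 2: p0:(2,2)->(1,2) | p1:(3,0)->(2,0) | p2:(2,4)->(1,4) | p3:(1,3)->(1,2)
Step 3: p0:(1,2)->(1,1) | p1:(2,0)->(1,0)->EXIT | p2:(1,4)->(1,3) | p3:(1,2)->(1,1)
Step 4: p0:(1,1)->(1,0)->EXIT | p1:escaped | p2:(1,3)->(1,2) | p3:(1,1)->(1,0)->EXIT
Step 5: p0:escaped | p1:escaped | p2:(1,2)->(1,1) | p3:escaped
Step 6: p0:escaped | p1:escaped | p2:(1,1)->(1,0)->EXIT | p3:escaped
Exit steps: [4, 3, 6, 4]
First to escape: p1 at step 3

Answer: 1 3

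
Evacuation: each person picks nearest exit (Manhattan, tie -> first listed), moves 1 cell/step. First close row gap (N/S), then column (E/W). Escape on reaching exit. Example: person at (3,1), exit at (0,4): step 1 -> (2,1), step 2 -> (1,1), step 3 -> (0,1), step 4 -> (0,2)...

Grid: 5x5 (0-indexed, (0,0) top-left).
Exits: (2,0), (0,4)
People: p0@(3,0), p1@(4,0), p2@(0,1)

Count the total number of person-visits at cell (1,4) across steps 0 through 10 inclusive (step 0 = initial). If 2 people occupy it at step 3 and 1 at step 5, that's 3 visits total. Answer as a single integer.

Answer: 0

Derivation:
Step 0: p0@(3,0) p1@(4,0) p2@(0,1) -> at (1,4): 0 [-], cum=0
Step 1: p0@ESC p1@(3,0) p2@(1,1) -> at (1,4): 0 [-], cum=0
Step 2: p0@ESC p1@ESC p2@(2,1) -> at (1,4): 0 [-], cum=0
Step 3: p0@ESC p1@ESC p2@ESC -> at (1,4): 0 [-], cum=0
Total visits = 0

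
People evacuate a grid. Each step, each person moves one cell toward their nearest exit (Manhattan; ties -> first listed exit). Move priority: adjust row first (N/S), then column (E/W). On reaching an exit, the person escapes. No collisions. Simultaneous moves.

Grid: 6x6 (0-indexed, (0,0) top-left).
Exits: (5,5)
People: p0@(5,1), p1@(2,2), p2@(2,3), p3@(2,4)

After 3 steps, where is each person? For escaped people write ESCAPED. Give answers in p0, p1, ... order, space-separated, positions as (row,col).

Step 1: p0:(5,1)->(5,2) | p1:(2,2)->(3,2) | p2:(2,3)->(3,3) | p3:(2,4)->(3,4)
Step 2: p0:(5,2)->(5,3) | p1:(3,2)->(4,2) | p2:(3,3)->(4,3) | p3:(3,4)->(4,4)
Step 3: p0:(5,3)->(5,4) | p1:(4,2)->(5,2) | p2:(4,3)->(5,3) | p3:(4,4)->(5,4)

(5,4) (5,2) (5,3) (5,4)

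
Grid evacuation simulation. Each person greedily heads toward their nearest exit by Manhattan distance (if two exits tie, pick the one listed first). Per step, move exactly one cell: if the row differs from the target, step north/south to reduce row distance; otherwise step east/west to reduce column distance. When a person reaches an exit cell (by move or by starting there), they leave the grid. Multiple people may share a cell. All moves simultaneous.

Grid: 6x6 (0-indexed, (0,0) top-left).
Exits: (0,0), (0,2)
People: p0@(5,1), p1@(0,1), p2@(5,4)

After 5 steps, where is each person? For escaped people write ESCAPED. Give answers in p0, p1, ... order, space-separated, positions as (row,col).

Step 1: p0:(5,1)->(4,1) | p1:(0,1)->(0,0)->EXIT | p2:(5,4)->(4,4)
Step 2: p0:(4,1)->(3,1) | p1:escaped | p2:(4,4)->(3,4)
Step 3: p0:(3,1)->(2,1) | p1:escaped | p2:(3,4)->(2,4)
Step 4: p0:(2,1)->(1,1) | p1:escaped | p2:(2,4)->(1,4)
Step 5: p0:(1,1)->(0,1) | p1:escaped | p2:(1,4)->(0,4)

(0,1) ESCAPED (0,4)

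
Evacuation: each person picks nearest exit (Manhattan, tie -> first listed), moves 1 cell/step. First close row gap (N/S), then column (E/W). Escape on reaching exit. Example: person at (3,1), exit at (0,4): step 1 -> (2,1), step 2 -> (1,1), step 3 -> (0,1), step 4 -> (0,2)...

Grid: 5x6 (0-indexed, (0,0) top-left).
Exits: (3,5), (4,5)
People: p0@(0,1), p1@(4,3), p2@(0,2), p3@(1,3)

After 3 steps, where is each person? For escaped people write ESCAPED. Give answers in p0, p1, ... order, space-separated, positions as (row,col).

Step 1: p0:(0,1)->(1,1) | p1:(4,3)->(4,4) | p2:(0,2)->(1,2) | p3:(1,3)->(2,3)
Step 2: p0:(1,1)->(2,1) | p1:(4,4)->(4,5)->EXIT | p2:(1,2)->(2,2) | p3:(2,3)->(3,3)
Step 3: p0:(2,1)->(3,1) | p1:escaped | p2:(2,2)->(3,2) | p3:(3,3)->(3,4)

(3,1) ESCAPED (3,2) (3,4)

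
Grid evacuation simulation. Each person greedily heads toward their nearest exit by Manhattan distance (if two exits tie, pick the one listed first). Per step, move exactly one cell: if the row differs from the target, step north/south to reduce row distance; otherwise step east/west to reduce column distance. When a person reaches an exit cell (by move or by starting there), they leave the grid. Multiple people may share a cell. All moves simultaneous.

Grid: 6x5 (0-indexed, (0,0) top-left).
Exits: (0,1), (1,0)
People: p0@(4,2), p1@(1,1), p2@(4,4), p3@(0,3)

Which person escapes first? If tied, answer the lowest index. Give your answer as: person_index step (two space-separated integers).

Answer: 1 1

Derivation:
Step 1: p0:(4,2)->(3,2) | p1:(1,1)->(0,1)->EXIT | p2:(4,4)->(3,4) | p3:(0,3)->(0,2)
Step 2: p0:(3,2)->(2,2) | p1:escaped | p2:(3,4)->(2,4) | p3:(0,2)->(0,1)->EXIT
Step 3: p0:(2,2)->(1,2) | p1:escaped | p2:(2,4)->(1,4) | p3:escaped
Step 4: p0:(1,2)->(0,2) | p1:escaped | p2:(1,4)->(0,4) | p3:escaped
Step 5: p0:(0,2)->(0,1)->EXIT | p1:escaped | p2:(0,4)->(0,3) | p3:escaped
Step 6: p0:escaped | p1:escaped | p2:(0,3)->(0,2) | p3:escaped
Step 7: p0:escaped | p1:escaped | p2:(0,2)->(0,1)->EXIT | p3:escaped
Exit steps: [5, 1, 7, 2]
First to escape: p1 at step 1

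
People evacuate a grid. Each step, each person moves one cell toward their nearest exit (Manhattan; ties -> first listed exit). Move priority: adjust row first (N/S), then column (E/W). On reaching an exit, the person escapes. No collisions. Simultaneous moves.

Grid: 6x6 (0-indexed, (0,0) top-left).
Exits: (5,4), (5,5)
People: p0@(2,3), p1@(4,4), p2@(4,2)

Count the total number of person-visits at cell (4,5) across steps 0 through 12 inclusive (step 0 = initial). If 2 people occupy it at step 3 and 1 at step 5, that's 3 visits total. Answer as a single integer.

Answer: 0

Derivation:
Step 0: p0@(2,3) p1@(4,4) p2@(4,2) -> at (4,5): 0 [-], cum=0
Step 1: p0@(3,3) p1@ESC p2@(5,2) -> at (4,5): 0 [-], cum=0
Step 2: p0@(4,3) p1@ESC p2@(5,3) -> at (4,5): 0 [-], cum=0
Step 3: p0@(5,3) p1@ESC p2@ESC -> at (4,5): 0 [-], cum=0
Step 4: p0@ESC p1@ESC p2@ESC -> at (4,5): 0 [-], cum=0
Total visits = 0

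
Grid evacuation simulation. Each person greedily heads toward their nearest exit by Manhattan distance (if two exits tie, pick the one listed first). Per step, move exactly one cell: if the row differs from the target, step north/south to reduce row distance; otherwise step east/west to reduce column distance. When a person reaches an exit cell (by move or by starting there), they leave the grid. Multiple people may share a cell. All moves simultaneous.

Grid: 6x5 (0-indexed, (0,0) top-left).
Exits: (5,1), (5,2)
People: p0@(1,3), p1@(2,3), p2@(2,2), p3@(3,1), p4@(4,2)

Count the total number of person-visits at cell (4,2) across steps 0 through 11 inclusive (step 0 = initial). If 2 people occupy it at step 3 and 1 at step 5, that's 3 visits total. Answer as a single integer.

Answer: 2

Derivation:
Step 0: p0@(1,3) p1@(2,3) p2@(2,2) p3@(3,1) p4@(4,2) -> at (4,2): 1 [p4], cum=1
Step 1: p0@(2,3) p1@(3,3) p2@(3,2) p3@(4,1) p4@ESC -> at (4,2): 0 [-], cum=1
Step 2: p0@(3,3) p1@(4,3) p2@(4,2) p3@ESC p4@ESC -> at (4,2): 1 [p2], cum=2
Step 3: p0@(4,3) p1@(5,3) p2@ESC p3@ESC p4@ESC -> at (4,2): 0 [-], cum=2
Step 4: p0@(5,3) p1@ESC p2@ESC p3@ESC p4@ESC -> at (4,2): 0 [-], cum=2
Step 5: p0@ESC p1@ESC p2@ESC p3@ESC p4@ESC -> at (4,2): 0 [-], cum=2
Total visits = 2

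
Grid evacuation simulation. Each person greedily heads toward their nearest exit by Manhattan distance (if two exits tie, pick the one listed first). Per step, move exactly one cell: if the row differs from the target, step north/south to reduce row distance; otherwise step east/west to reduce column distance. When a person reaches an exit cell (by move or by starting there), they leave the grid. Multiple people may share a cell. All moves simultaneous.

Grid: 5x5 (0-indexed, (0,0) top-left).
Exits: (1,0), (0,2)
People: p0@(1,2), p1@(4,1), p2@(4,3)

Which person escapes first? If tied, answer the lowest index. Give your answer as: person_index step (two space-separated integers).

Answer: 0 1

Derivation:
Step 1: p0:(1,2)->(0,2)->EXIT | p1:(4,1)->(3,1) | p2:(4,3)->(3,3)
Step 2: p0:escaped | p1:(3,1)->(2,1) | p2:(3,3)->(2,3)
Step 3: p0:escaped | p1:(2,1)->(1,1) | p2:(2,3)->(1,3)
Step 4: p0:escaped | p1:(1,1)->(1,0)->EXIT | p2:(1,3)->(0,3)
Step 5: p0:escaped | p1:escaped | p2:(0,3)->(0,2)->EXIT
Exit steps: [1, 4, 5]
First to escape: p0 at step 1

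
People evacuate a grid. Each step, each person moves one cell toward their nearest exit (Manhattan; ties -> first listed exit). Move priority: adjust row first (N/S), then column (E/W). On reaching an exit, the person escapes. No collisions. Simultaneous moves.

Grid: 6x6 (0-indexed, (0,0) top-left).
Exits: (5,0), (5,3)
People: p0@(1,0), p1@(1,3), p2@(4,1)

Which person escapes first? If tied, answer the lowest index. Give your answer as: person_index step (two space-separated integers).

Answer: 2 2

Derivation:
Step 1: p0:(1,0)->(2,0) | p1:(1,3)->(2,3) | p2:(4,1)->(5,1)
Step 2: p0:(2,0)->(3,0) | p1:(2,3)->(3,3) | p2:(5,1)->(5,0)->EXIT
Step 3: p0:(3,0)->(4,0) | p1:(3,3)->(4,3) | p2:escaped
Step 4: p0:(4,0)->(5,0)->EXIT | p1:(4,3)->(5,3)->EXIT | p2:escaped
Exit steps: [4, 4, 2]
First to escape: p2 at step 2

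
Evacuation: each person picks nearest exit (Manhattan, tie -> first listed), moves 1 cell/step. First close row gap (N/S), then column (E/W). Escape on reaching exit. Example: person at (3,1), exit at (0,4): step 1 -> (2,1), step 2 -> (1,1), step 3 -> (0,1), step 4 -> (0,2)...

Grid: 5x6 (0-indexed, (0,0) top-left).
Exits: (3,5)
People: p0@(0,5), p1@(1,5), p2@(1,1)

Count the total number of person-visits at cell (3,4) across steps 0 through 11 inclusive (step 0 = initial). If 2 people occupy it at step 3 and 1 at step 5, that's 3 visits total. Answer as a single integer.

Answer: 1

Derivation:
Step 0: p0@(0,5) p1@(1,5) p2@(1,1) -> at (3,4): 0 [-], cum=0
Step 1: p0@(1,5) p1@(2,5) p2@(2,1) -> at (3,4): 0 [-], cum=0
Step 2: p0@(2,5) p1@ESC p2@(3,1) -> at (3,4): 0 [-], cum=0
Step 3: p0@ESC p1@ESC p2@(3,2) -> at (3,4): 0 [-], cum=0
Step 4: p0@ESC p1@ESC p2@(3,3) -> at (3,4): 0 [-], cum=0
Step 5: p0@ESC p1@ESC p2@(3,4) -> at (3,4): 1 [p2], cum=1
Step 6: p0@ESC p1@ESC p2@ESC -> at (3,4): 0 [-], cum=1
Total visits = 1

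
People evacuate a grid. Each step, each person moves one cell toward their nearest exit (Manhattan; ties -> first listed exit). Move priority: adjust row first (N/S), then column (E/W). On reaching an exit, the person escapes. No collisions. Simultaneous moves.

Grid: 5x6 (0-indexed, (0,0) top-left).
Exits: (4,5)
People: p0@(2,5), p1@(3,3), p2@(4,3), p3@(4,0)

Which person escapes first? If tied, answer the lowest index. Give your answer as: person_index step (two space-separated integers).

Step 1: p0:(2,5)->(3,5) | p1:(3,3)->(4,3) | p2:(4,3)->(4,4) | p3:(4,0)->(4,1)
Step 2: p0:(3,5)->(4,5)->EXIT | p1:(4,3)->(4,4) | p2:(4,4)->(4,5)->EXIT | p3:(4,1)->(4,2)
Step 3: p0:escaped | p1:(4,4)->(4,5)->EXIT | p2:escaped | p3:(4,2)->(4,3)
Step 4: p0:escaped | p1:escaped | p2:escaped | p3:(4,3)->(4,4)
Step 5: p0:escaped | p1:escaped | p2:escaped | p3:(4,4)->(4,5)->EXIT
Exit steps: [2, 3, 2, 5]
First to escape: p0 at step 2

Answer: 0 2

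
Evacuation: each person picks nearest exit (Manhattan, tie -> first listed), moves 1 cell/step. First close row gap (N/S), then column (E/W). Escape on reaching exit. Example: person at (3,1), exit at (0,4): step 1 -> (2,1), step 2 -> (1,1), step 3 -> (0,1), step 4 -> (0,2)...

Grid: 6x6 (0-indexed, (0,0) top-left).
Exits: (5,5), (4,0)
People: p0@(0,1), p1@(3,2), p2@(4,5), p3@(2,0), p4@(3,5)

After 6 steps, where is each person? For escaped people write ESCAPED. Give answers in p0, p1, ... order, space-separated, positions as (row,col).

Step 1: p0:(0,1)->(1,1) | p1:(3,2)->(4,2) | p2:(4,5)->(5,5)->EXIT | p3:(2,0)->(3,0) | p4:(3,5)->(4,5)
Step 2: p0:(1,1)->(2,1) | p1:(4,2)->(4,1) | p2:escaped | p3:(3,0)->(4,0)->EXIT | p4:(4,5)->(5,5)->EXIT
Step 3: p0:(2,1)->(3,1) | p1:(4,1)->(4,0)->EXIT | p2:escaped | p3:escaped | p4:escaped
Step 4: p0:(3,1)->(4,1) | p1:escaped | p2:escaped | p3:escaped | p4:escaped
Step 5: p0:(4,1)->(4,0)->EXIT | p1:escaped | p2:escaped | p3:escaped | p4:escaped

ESCAPED ESCAPED ESCAPED ESCAPED ESCAPED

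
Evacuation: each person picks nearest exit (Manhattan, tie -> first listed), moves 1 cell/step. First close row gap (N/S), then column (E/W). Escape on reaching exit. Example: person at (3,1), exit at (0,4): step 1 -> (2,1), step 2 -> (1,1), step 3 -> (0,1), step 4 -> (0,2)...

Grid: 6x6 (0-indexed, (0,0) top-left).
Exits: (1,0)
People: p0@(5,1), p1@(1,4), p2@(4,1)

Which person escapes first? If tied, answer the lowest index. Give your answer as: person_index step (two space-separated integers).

Step 1: p0:(5,1)->(4,1) | p1:(1,4)->(1,3) | p2:(4,1)->(3,1)
Step 2: p0:(4,1)->(3,1) | p1:(1,3)->(1,2) | p2:(3,1)->(2,1)
Step 3: p0:(3,1)->(2,1) | p1:(1,2)->(1,1) | p2:(2,1)->(1,1)
Step 4: p0:(2,1)->(1,1) | p1:(1,1)->(1,0)->EXIT | p2:(1,1)->(1,0)->EXIT
Step 5: p0:(1,1)->(1,0)->EXIT | p1:escaped | p2:escaped
Exit steps: [5, 4, 4]
First to escape: p1 at step 4

Answer: 1 4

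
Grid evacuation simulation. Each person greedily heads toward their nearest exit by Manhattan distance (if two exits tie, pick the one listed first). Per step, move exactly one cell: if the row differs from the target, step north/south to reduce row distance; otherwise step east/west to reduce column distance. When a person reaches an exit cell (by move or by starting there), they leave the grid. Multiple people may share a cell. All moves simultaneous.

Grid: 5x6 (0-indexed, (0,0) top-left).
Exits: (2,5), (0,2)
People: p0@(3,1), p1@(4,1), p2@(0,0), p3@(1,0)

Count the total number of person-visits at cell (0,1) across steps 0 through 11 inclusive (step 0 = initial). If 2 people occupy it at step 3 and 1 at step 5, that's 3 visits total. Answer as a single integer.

Answer: 4

Derivation:
Step 0: p0@(3,1) p1@(4,1) p2@(0,0) p3@(1,0) -> at (0,1): 0 [-], cum=0
Step 1: p0@(2,1) p1@(3,1) p2@(0,1) p3@(0,0) -> at (0,1): 1 [p2], cum=1
Step 2: p0@(1,1) p1@(2,1) p2@ESC p3@(0,1) -> at (0,1): 1 [p3], cum=2
Step 3: p0@(0,1) p1@(1,1) p2@ESC p3@ESC -> at (0,1): 1 [p0], cum=3
Step 4: p0@ESC p1@(0,1) p2@ESC p3@ESC -> at (0,1): 1 [p1], cum=4
Step 5: p0@ESC p1@ESC p2@ESC p3@ESC -> at (0,1): 0 [-], cum=4
Total visits = 4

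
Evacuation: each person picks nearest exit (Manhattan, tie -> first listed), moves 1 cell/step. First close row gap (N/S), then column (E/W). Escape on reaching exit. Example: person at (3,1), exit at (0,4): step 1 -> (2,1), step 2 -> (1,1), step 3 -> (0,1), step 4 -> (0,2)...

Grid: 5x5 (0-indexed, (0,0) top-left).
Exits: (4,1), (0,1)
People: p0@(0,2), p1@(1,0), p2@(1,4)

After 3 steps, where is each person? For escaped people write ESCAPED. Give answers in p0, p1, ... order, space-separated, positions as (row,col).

Step 1: p0:(0,2)->(0,1)->EXIT | p1:(1,0)->(0,0) | p2:(1,4)->(0,4)
Step 2: p0:escaped | p1:(0,0)->(0,1)->EXIT | p2:(0,4)->(0,3)
Step 3: p0:escaped | p1:escaped | p2:(0,3)->(0,2)

ESCAPED ESCAPED (0,2)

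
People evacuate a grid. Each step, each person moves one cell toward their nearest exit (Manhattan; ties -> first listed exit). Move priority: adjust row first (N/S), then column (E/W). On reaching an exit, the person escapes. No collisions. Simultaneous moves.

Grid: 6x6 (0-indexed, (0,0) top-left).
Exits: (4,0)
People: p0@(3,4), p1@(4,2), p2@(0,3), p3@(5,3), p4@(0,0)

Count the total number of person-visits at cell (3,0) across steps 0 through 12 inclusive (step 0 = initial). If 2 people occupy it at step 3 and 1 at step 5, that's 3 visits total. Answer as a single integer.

Step 0: p0@(3,4) p1@(4,2) p2@(0,3) p3@(5,3) p4@(0,0) -> at (3,0): 0 [-], cum=0
Step 1: p0@(4,4) p1@(4,1) p2@(1,3) p3@(4,3) p4@(1,0) -> at (3,0): 0 [-], cum=0
Step 2: p0@(4,3) p1@ESC p2@(2,3) p3@(4,2) p4@(2,0) -> at (3,0): 0 [-], cum=0
Step 3: p0@(4,2) p1@ESC p2@(3,3) p3@(4,1) p4@(3,0) -> at (3,0): 1 [p4], cum=1
Step 4: p0@(4,1) p1@ESC p2@(4,3) p3@ESC p4@ESC -> at (3,0): 0 [-], cum=1
Step 5: p0@ESC p1@ESC p2@(4,2) p3@ESC p4@ESC -> at (3,0): 0 [-], cum=1
Step 6: p0@ESC p1@ESC p2@(4,1) p3@ESC p4@ESC -> at (3,0): 0 [-], cum=1
Step 7: p0@ESC p1@ESC p2@ESC p3@ESC p4@ESC -> at (3,0): 0 [-], cum=1
Total visits = 1

Answer: 1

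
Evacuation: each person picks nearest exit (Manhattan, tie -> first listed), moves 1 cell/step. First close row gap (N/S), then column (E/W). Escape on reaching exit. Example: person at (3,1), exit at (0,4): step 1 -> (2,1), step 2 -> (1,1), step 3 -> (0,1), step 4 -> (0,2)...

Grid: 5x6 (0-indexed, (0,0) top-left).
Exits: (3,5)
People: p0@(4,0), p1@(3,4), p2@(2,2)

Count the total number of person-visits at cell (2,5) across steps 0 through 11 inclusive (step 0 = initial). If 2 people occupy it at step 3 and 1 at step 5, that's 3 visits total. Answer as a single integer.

Step 0: p0@(4,0) p1@(3,4) p2@(2,2) -> at (2,5): 0 [-], cum=0
Step 1: p0@(3,0) p1@ESC p2@(3,2) -> at (2,5): 0 [-], cum=0
Step 2: p0@(3,1) p1@ESC p2@(3,3) -> at (2,5): 0 [-], cum=0
Step 3: p0@(3,2) p1@ESC p2@(3,4) -> at (2,5): 0 [-], cum=0
Step 4: p0@(3,3) p1@ESC p2@ESC -> at (2,5): 0 [-], cum=0
Step 5: p0@(3,4) p1@ESC p2@ESC -> at (2,5): 0 [-], cum=0
Step 6: p0@ESC p1@ESC p2@ESC -> at (2,5): 0 [-], cum=0
Total visits = 0

Answer: 0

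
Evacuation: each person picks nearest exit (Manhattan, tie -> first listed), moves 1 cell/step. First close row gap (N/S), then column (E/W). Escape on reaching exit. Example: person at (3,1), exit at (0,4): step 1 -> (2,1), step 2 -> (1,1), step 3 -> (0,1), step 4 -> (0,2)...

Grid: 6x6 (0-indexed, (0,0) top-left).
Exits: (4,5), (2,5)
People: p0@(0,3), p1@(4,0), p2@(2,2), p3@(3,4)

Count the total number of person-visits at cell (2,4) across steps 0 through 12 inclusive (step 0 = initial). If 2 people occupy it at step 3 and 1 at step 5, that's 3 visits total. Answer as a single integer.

Answer: 2

Derivation:
Step 0: p0@(0,3) p1@(4,0) p2@(2,2) p3@(3,4) -> at (2,4): 0 [-], cum=0
Step 1: p0@(1,3) p1@(4,1) p2@(2,3) p3@(4,4) -> at (2,4): 0 [-], cum=0
Step 2: p0@(2,3) p1@(4,2) p2@(2,4) p3@ESC -> at (2,4): 1 [p2], cum=1
Step 3: p0@(2,4) p1@(4,3) p2@ESC p3@ESC -> at (2,4): 1 [p0], cum=2
Step 4: p0@ESC p1@(4,4) p2@ESC p3@ESC -> at (2,4): 0 [-], cum=2
Step 5: p0@ESC p1@ESC p2@ESC p3@ESC -> at (2,4): 0 [-], cum=2
Total visits = 2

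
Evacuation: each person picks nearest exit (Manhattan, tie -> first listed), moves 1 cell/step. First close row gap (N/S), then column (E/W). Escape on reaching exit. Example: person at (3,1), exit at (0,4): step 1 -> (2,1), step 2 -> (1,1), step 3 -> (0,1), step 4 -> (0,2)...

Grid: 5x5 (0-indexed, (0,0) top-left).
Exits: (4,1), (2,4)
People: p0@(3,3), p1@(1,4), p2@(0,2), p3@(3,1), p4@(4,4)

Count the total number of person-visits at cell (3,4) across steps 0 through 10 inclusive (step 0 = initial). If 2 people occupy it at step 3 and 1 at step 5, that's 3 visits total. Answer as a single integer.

Step 0: p0@(3,3) p1@(1,4) p2@(0,2) p3@(3,1) p4@(4,4) -> at (3,4): 0 [-], cum=0
Step 1: p0@(2,3) p1@ESC p2@(1,2) p3@ESC p4@(3,4) -> at (3,4): 1 [p4], cum=1
Step 2: p0@ESC p1@ESC p2@(2,2) p3@ESC p4@ESC -> at (3,4): 0 [-], cum=1
Step 3: p0@ESC p1@ESC p2@(2,3) p3@ESC p4@ESC -> at (3,4): 0 [-], cum=1
Step 4: p0@ESC p1@ESC p2@ESC p3@ESC p4@ESC -> at (3,4): 0 [-], cum=1
Total visits = 1

Answer: 1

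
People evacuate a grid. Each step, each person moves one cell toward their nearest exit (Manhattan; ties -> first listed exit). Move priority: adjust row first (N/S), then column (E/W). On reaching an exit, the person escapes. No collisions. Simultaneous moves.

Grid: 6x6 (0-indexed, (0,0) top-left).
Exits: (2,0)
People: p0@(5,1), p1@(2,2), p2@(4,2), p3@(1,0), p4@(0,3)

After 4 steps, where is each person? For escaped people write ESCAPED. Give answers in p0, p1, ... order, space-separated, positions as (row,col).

Step 1: p0:(5,1)->(4,1) | p1:(2,2)->(2,1) | p2:(4,2)->(3,2) | p3:(1,0)->(2,0)->EXIT | p4:(0,3)->(1,3)
Step 2: p0:(4,1)->(3,1) | p1:(2,1)->(2,0)->EXIT | p2:(3,2)->(2,2) | p3:escaped | p4:(1,3)->(2,3)
Step 3: p0:(3,1)->(2,1) | p1:escaped | p2:(2,2)->(2,1) | p3:escaped | p4:(2,3)->(2,2)
Step 4: p0:(2,1)->(2,0)->EXIT | p1:escaped | p2:(2,1)->(2,0)->EXIT | p3:escaped | p4:(2,2)->(2,1)

ESCAPED ESCAPED ESCAPED ESCAPED (2,1)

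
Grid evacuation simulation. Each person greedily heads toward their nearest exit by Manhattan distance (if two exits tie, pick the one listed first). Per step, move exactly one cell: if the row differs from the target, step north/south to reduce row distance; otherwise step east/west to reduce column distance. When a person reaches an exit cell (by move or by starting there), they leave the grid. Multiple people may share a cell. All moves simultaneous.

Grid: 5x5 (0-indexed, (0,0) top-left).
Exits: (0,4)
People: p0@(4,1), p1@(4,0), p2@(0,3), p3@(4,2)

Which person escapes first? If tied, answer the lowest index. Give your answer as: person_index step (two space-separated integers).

Step 1: p0:(4,1)->(3,1) | p1:(4,0)->(3,0) | p2:(0,3)->(0,4)->EXIT | p3:(4,2)->(3,2)
Step 2: p0:(3,1)->(2,1) | p1:(3,0)->(2,0) | p2:escaped | p3:(3,2)->(2,2)
Step 3: p0:(2,1)->(1,1) | p1:(2,0)->(1,0) | p2:escaped | p3:(2,2)->(1,2)
Step 4: p0:(1,1)->(0,1) | p1:(1,0)->(0,0) | p2:escaped | p3:(1,2)->(0,2)
Step 5: p0:(0,1)->(0,2) | p1:(0,0)->(0,1) | p2:escaped | p3:(0,2)->(0,3)
Step 6: p0:(0,2)->(0,3) | p1:(0,1)->(0,2) | p2:escaped | p3:(0,3)->(0,4)->EXIT
Step 7: p0:(0,3)->(0,4)->EXIT | p1:(0,2)->(0,3) | p2:escaped | p3:escaped
Step 8: p0:escaped | p1:(0,3)->(0,4)->EXIT | p2:escaped | p3:escaped
Exit steps: [7, 8, 1, 6]
First to escape: p2 at step 1

Answer: 2 1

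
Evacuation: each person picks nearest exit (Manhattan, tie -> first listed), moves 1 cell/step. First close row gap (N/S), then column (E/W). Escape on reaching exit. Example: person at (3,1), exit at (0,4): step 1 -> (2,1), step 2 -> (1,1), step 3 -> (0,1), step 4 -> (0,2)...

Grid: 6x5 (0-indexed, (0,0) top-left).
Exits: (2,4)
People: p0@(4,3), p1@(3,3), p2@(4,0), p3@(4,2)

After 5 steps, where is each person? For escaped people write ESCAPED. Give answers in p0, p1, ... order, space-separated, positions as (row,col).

Step 1: p0:(4,3)->(3,3) | p1:(3,3)->(2,3) | p2:(4,0)->(3,0) | p3:(4,2)->(3,2)
Step 2: p0:(3,3)->(2,3) | p1:(2,3)->(2,4)->EXIT | p2:(3,0)->(2,0) | p3:(3,2)->(2,2)
Step 3: p0:(2,3)->(2,4)->EXIT | p1:escaped | p2:(2,0)->(2,1) | p3:(2,2)->(2,3)
Step 4: p0:escaped | p1:escaped | p2:(2,1)->(2,2) | p3:(2,3)->(2,4)->EXIT
Step 5: p0:escaped | p1:escaped | p2:(2,2)->(2,3) | p3:escaped

ESCAPED ESCAPED (2,3) ESCAPED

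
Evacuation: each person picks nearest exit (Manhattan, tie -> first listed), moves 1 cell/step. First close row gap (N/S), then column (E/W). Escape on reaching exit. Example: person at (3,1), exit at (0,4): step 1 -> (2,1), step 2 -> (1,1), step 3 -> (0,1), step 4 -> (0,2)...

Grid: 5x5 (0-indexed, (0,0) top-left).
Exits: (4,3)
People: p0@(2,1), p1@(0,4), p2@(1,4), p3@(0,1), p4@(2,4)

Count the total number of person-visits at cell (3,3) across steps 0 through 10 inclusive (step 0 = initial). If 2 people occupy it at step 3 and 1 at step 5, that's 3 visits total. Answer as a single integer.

Answer: 0

Derivation:
Step 0: p0@(2,1) p1@(0,4) p2@(1,4) p3@(0,1) p4@(2,4) -> at (3,3): 0 [-], cum=0
Step 1: p0@(3,1) p1@(1,4) p2@(2,4) p3@(1,1) p4@(3,4) -> at (3,3): 0 [-], cum=0
Step 2: p0@(4,1) p1@(2,4) p2@(3,4) p3@(2,1) p4@(4,4) -> at (3,3): 0 [-], cum=0
Step 3: p0@(4,2) p1@(3,4) p2@(4,4) p3@(3,1) p4@ESC -> at (3,3): 0 [-], cum=0
Step 4: p0@ESC p1@(4,4) p2@ESC p3@(4,1) p4@ESC -> at (3,3): 0 [-], cum=0
Step 5: p0@ESC p1@ESC p2@ESC p3@(4,2) p4@ESC -> at (3,3): 0 [-], cum=0
Step 6: p0@ESC p1@ESC p2@ESC p3@ESC p4@ESC -> at (3,3): 0 [-], cum=0
Total visits = 0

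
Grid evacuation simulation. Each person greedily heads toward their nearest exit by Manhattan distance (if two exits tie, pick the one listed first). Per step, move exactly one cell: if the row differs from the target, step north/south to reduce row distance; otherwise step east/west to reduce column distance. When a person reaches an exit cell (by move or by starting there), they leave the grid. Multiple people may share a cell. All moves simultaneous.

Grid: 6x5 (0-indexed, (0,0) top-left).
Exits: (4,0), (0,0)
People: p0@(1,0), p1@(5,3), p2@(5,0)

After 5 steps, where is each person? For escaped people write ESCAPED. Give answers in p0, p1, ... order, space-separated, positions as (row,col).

Step 1: p0:(1,0)->(0,0)->EXIT | p1:(5,3)->(4,3) | p2:(5,0)->(4,0)->EXIT
Step 2: p0:escaped | p1:(4,3)->(4,2) | p2:escaped
Step 3: p0:escaped | p1:(4,2)->(4,1) | p2:escaped
Step 4: p0:escaped | p1:(4,1)->(4,0)->EXIT | p2:escaped

ESCAPED ESCAPED ESCAPED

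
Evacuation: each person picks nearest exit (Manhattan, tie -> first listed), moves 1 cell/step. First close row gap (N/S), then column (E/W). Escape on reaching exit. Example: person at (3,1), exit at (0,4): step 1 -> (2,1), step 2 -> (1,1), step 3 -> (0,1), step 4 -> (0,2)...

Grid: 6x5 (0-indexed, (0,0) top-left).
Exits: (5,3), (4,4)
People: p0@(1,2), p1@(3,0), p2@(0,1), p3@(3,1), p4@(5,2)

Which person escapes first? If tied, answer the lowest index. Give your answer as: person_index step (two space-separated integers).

Answer: 4 1

Derivation:
Step 1: p0:(1,2)->(2,2) | p1:(3,0)->(4,0) | p2:(0,1)->(1,1) | p3:(3,1)->(4,1) | p4:(5,2)->(5,3)->EXIT
Step 2: p0:(2,2)->(3,2) | p1:(4,0)->(5,0) | p2:(1,1)->(2,1) | p3:(4,1)->(5,1) | p4:escaped
Step 3: p0:(3,2)->(4,2) | p1:(5,0)->(5,1) | p2:(2,1)->(3,1) | p3:(5,1)->(5,2) | p4:escaped
Step 4: p0:(4,2)->(5,2) | p1:(5,1)->(5,2) | p2:(3,1)->(4,1) | p3:(5,2)->(5,3)->EXIT | p4:escaped
Step 5: p0:(5,2)->(5,3)->EXIT | p1:(5,2)->(5,3)->EXIT | p2:(4,1)->(5,1) | p3:escaped | p4:escaped
Step 6: p0:escaped | p1:escaped | p2:(5,1)->(5,2) | p3:escaped | p4:escaped
Step 7: p0:escaped | p1:escaped | p2:(5,2)->(5,3)->EXIT | p3:escaped | p4:escaped
Exit steps: [5, 5, 7, 4, 1]
First to escape: p4 at step 1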